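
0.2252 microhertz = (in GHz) 1 microhertz = 1e-06 Hz, so 0.2252 microhertz = 0.2252 * 1e-06 = 2.252e-07 Hz. 1 GHz = 1e+09 Hz, so 2.252e-07 Hz = 2.252e-07 / 1e+09 = 2.252e-16 GHz. Final answer: 2.252e-16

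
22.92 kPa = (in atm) 1 kPa = 1000 Pa, so 22.92 kPa = 22.92 * 1000 = 22920 Pa. 1 atm = 101325 Pa, so 22920 Pa = 22920 / 101325 = 0.22620281 atm ≈ 0.2262 atm (4 s.f.). Final answer: 0.2262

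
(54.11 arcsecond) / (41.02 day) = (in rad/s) 1 arcsecond = 4.8481368e-06 rad, so 54.11 arcsecond = 54.11 * 4.8481368e-06 = 0.00026233268 rad. 1 day = 86400 s, so 41.02 day = 41.02 * 86400 = 3544128 s. Combine: 0.00026233268 rad / 3544128 s = 7.4018964e-11 rad/s. Result: 7.4018964e-11 rad/s ≈ 7.402e-11 rad/s (4 s.f.). Final answer: 7.402e-11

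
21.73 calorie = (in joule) 1 calorie = 4.184 J, so 21.73 calorie = 21.73 * 4.184 = 90.91832 J. 90.91832 J = 90.91832 joule ≈ 90.92 joule (4 s.f.). Final answer: 90.92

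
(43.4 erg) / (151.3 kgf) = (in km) 1 erg = 1e-07 J, so 43.4 erg = 43.4 * 1e-07 = 4.34e-06 J. 1 kgf = 9.80665 N, so 151.3 kgf = 151.3 * 9.80665 = 1483.7461 N. Combine: 4.34e-06 J / 1483.7461 N = 2.9250287e-09 m. 1 km = 1000 m, so 2.9250287e-09 m = 2.9250287e-09 / 1000 = 2.9250287e-12 km ≈ 2.925e-12 km (4 s.f.). Final answer: 2.925e-12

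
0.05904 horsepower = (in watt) 1 horsepower = 745.69987 W, so 0.05904 horsepower = 0.05904 * 745.69987 = 44.02612 W. 44.02612 W = 44.02612 watt ≈ 44.03 watt (4 s.f.). Final answer: 44.03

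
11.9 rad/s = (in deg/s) 681.8. Check: 1 deg/s = 0.017453293 rad/s, so 11.9 rad/s = 11.9 / 0.017453293 = 681.81978 deg/s ≈ 681.8 deg/s (4 s.f.).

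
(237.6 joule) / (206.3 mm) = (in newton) 237.6 joule = 237.6 J. 1 mm = 0.001 m, so 206.3 mm = 206.3 * 0.001 = 0.2063 m. Combine: 237.6 J / 0.2063 m = 1151.7208 N. 1151.7208 N = 1151.7208 newton ≈ 1152 newton (4 s.f.). Final answer: 1152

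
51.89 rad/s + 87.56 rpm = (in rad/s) 51.89 rad/s is already in rad/s. 1 rpm = 0.10471976 rad/s, so 87.56 rpm = 87.56 * 0.10471976 = 9.1692618 rad/s. Sum: 51.89 + 9.1692618 = 61.059262 rad/s. Result: 61.059262 rad/s ≈ 61.06 rad/s (4 s.f.). Final answer: 61.06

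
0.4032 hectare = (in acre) 0.9963. Check: 1 hectare = 10000 m^2, so 0.4032 hectare = 0.4032 * 10000 = 4032 m^2. 1 acre = 4046.8564 m^2, so 4032 m^2 = 4032 / 4046.8564 = 0.9963289 acre ≈ 0.9963 acre (4 s.f.).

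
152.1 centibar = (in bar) 1.521. Check: 1 centibar = 1000 Pa, so 152.1 centibar = 152.1 * 1000 = 152100 Pa. 1 bar = 100000 Pa, so 152100 Pa = 152100 / 100000 = 1.521 bar.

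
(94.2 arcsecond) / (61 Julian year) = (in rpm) 2.265e-12. Check: 1 arcsecond = 4.8481368e-06 rad, so 94.2 arcsecond = 94.2 * 4.8481368e-06 = 0.00045669449 rad. 1 Julian year = 31557600 s, so 61 Julian year = 61 * 31557600 = 1.9250136e+09 s. Combine: 0.00045669449 rad / 1.9250136e+09 s = 2.3724221e-13 rad/s. 1 rpm = 0.10471976 rad/s, so 2.3724221e-13 rad/s = 2.3724221e-13 / 0.10471976 = 2.2654963e-12 rpm ≈ 2.265e-12 rpm (4 s.f.).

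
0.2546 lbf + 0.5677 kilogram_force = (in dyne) 6.7e+05. Check: 1 lbf = 4.4482216 N, so 0.2546 lbf = 0.2546 * 4.4482216 = 1.1325172 N. 1 kilogram_force = 9.80665 N, so 0.5677 kilogram_force = 0.5677 * 9.80665 = 5.5672352 N. Sum: 1.1325172 + 5.5672352 = 6.6997524 N. 1 dyne = 1e-05 N, so 6.6997524 N = 6.6997524 / 1e-05 = 669975.24 dyne ≈ 6.7e+05 dyne (4 s.f.).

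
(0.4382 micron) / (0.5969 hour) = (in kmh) 1 micron = 1e-06 m, so 0.4382 micron = 0.4382 * 1e-06 = 4.382e-07 m. 1 hour = 3600 s, so 0.5969 hour = 0.5969 * 3600 = 2148.84 s. Combine: 4.382e-07 m / 2148.84 s = 2.0392398e-10 m/s. 1 kmh = 0.27777778 m/s, so 2.0392398e-10 m/s = 2.0392398e-10 / 0.27777778 = 7.3412632e-10 kmh ≈ 7.341e-10 kmh (4 s.f.). Final answer: 7.341e-10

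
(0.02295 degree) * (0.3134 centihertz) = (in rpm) 1.199e-05. Check: 1 degree = 0.017453293 rad, so 0.02295 degree = 0.02295 * 0.017453293 = 0.00040055306 rad. 1 centihertz = 0.01 Hz, so 0.3134 centihertz = 0.3134 * 0.01 = 0.003134 Hz. Combine: 0.00040055306 rad * 0.003134 Hz = 1.2553333e-06 rad/s. 1 rpm = 0.10471976 rad/s, so 1.2553333e-06 rad/s = 1.2553333e-06 / 0.10471976 = 1.198755e-05 rpm ≈ 1.199e-05 rpm (4 s.f.).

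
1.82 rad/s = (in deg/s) 104.3. Check: 1 deg/s = 0.017453293 rad/s, so 1.82 rad/s = 1.82 / 0.017453293 = 104.27832 deg/s ≈ 104.3 deg/s (4 s.f.).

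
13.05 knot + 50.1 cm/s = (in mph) 16.14. Check: 1 knot = 0.51444444 m/s, so 13.05 knot = 13.05 * 0.51444444 = 6.7135 m/s. 1 cm/s = 0.01 m/s, so 50.1 cm/s = 50.1 * 0.01 = 0.501 m/s. Sum: 6.7135 + 0.501 = 7.2145 m/s. 1 mph = 0.44704 m/s, so 7.2145 m/s = 7.2145 / 0.44704 = 16.138377 mph ≈ 16.14 mph (4 s.f.).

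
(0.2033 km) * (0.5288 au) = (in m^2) 1 km = 1000 m, so 0.2033 km = 0.2033 * 1000 = 203.3 m. 1 au = 1.4959787e+11 m, so 0.5288 au = 0.5288 * 1.4959787e+11 = 7.9107354e+10 m. Combine: 203.3 m * 7.9107354e+10 m = 1.6082525e+13 m^2. Result: 1.6082525e+13 m^2 ≈ 1.608e+13 m^2 (4 s.f.). Final answer: 1.608e+13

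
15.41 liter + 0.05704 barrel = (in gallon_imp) 5.385. Check: 1 liter = 0.001 m^3, so 15.41 liter = 15.41 * 0.001 = 0.01541 m^3. 1 barrel = 0.15898729 m^3, so 0.05704 barrel = 0.05704 * 0.15898729 = 0.0090686353 m^3. Sum: 0.01541 + 0.0090686353 = 0.024478635 m^3. 1 gallon_imp = 0.00454609 m^3, so 0.024478635 m^3 = 0.024478635 / 0.00454609 = 5.384547 gallon_imp ≈ 5.385 gallon_imp (4 s.f.).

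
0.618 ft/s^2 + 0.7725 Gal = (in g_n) 0.02. Check: 1 ft/s^2 = 0.3048 m/s^2, so 0.618 ft/s^2 = 0.618 * 0.3048 = 0.1883664 m/s^2. 1 Gal = 0.01 m/s^2, so 0.7725 Gal = 0.7725 * 0.01 = 0.007725 m/s^2. Sum: 0.1883664 + 0.007725 = 0.1960914 m/s^2. 1 g_n = 9.80665 m/s^2, so 0.1960914 m/s^2 = 0.1960914 / 9.80665 = 0.019995758 g_n ≈ 0.02 g_n (4 s.f.).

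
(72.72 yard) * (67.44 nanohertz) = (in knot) 8.717e-06. Check: 1 yard = 0.9144 m, so 72.72 yard = 72.72 * 0.9144 = 66.495168 m. 1 nanohertz = 1e-09 Hz, so 67.44 nanohertz = 67.44 * 1e-09 = 6.744e-08 Hz. Combine: 66.495168 m * 6.744e-08 Hz = 4.4844341e-06 m/s. 1 knot = 0.51444444 m/s, so 4.4844341e-06 m/s = 4.4844341e-06 / 0.51444444 = 8.7170426e-06 knot ≈ 8.717e-06 knot (4 s.f.).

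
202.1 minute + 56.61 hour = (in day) 1 minute = 60 s, so 202.1 minute = 202.1 * 60 = 12126 s. 1 hour = 3600 s, so 56.61 hour = 56.61 * 3600 = 203796 s. Sum: 12126 + 203796 = 215922 s. 1 day = 86400 s, so 215922 s = 215922 / 86400 = 2.4990972 day ≈ 2.499 day (4 s.f.). Final answer: 2.499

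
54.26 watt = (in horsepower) 0.07276. Check: 54.26 watt = 54.26 W. 1 horsepower = 745.69987 W, so 54.26 W = 54.26 / 745.69987 = 0.072763859 horsepower ≈ 0.07276 horsepower (4 s.f.).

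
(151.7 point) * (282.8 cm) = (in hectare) 1 point = 0.00035277778 m, so 151.7 point = 151.7 * 0.00035277778 = 0.053516389 m. 1 cm = 0.01 m, so 282.8 cm = 282.8 * 0.01 = 2.828 m. Combine: 0.053516389 m * 2.828 m = 0.15134435 m^2. 1 hectare = 10000 m^2, so 0.15134435 m^2 = 0.15134435 / 10000 = 1.5134435e-05 hectare ≈ 1.513e-05 hectare (4 s.f.). Final answer: 1.513e-05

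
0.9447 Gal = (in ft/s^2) 1 Gal = 0.01 m/s^2, so 0.9447 Gal = 0.9447 * 0.01 = 0.009447 m/s^2. 1 ft/s^2 = 0.3048 m/s^2, so 0.009447 m/s^2 = 0.009447 / 0.3048 = 0.030994094 ft/s^2 ≈ 0.03099 ft/s^2 (4 s.f.). Final answer: 0.03099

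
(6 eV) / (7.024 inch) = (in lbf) 1 eV = 1.6021766e-19 J, so 6 eV = 6 * 1.6021766e-19 = 9.6130598e-19 J. 1 inch = 0.0254 m, so 7.024 inch = 7.024 * 0.0254 = 0.1784096 m. Combine: 9.6130598e-19 J / 0.1784096 m = 5.3881965e-18 N. 1 lbf = 4.4482216 N, so 5.3881965e-18 N = 5.3881965e-18 / 4.4482216 = 1.2113148e-18 lbf ≈ 1.211e-18 lbf (4 s.f.). Final answer: 1.211e-18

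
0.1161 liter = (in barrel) 1 liter = 0.001 m^3, so 0.1161 liter = 0.1161 * 0.001 = 0.0001161 m^3. 1 barrel = 0.15898729 m^3, so 0.0001161 m^3 = 0.0001161 / 0.15898729 = 0.00073024703 barrel ≈ 0.0007302 barrel (4 s.f.). Final answer: 0.0007302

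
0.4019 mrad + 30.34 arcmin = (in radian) 0.009227. Check: 1 mrad = 0.001 rad, so 0.4019 mrad = 0.4019 * 0.001 = 0.0004019 rad. 1 arcmin = 0.00029088821 rad, so 30.34 arcmin = 30.34 * 0.00029088821 = 0.0088255483 rad. Sum: 0.0004019 + 0.0088255483 = 0.0092274483 rad. 0.0092274483 rad = 0.0092274483 radian ≈ 0.009227 radian (4 s.f.).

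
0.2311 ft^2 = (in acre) 1 ft^2 = 0.09290304 m^2, so 0.2311 ft^2 = 0.2311 * 0.09290304 = 0.021469893 m^2. 1 acre = 4046.8564 m^2, so 0.021469893 m^2 = 0.021469893 / 4046.8564 = 5.305326e-06 acre ≈ 5.305e-06 acre (4 s.f.). Final answer: 5.305e-06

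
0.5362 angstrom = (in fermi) 5.362e+04. Check: 1 angstrom = 1e-10 m, so 0.5362 angstrom = 0.5362 * 1e-10 = 5.362e-11 m. 1 fermi = 1e-15 m, so 5.362e-11 m = 5.362e-11 / 1e-15 = 53620 fermi ≈ 5.362e+04 fermi (4 s.f.).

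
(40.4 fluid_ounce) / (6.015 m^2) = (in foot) 1 fluid_ounce = 2.957353e-05 m^3, so 40.4 fluid_ounce = 40.4 * 2.957353e-05 = 0.0011947706 m^3. 6.015 m^2 is already in m^2. Combine: 0.0011947706 m^3 / 6.015 m^2 = 0.00019863185 m. 1 foot = 0.3048 m, so 0.00019863185 m = 0.00019863185 / 0.3048 = 0.00065167931 foot ≈ 0.0006517 foot (4 s.f.). Final answer: 0.0006517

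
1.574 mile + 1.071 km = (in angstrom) 1 mile = 1609.344 m, so 1.574 mile = 1.574 * 1609.344 = 2533.1075 m. 1 km = 1000 m, so 1.071 km = 1.071 * 1000 = 1071 m. Sum: 2533.1075 + 1071 = 3604.1075 m. 1 angstrom = 1e-10 m, so 3604.1075 m = 3604.1075 / 1e-10 = 3.6041075e+13 angstrom ≈ 3.604e+13 angstrom (4 s.f.). Final answer: 3.604e+13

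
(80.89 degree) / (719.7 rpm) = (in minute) 0.0003122. Check: 1 degree = 0.017453293 rad, so 80.89 degree = 80.89 * 0.017453293 = 1.4117968 rad. 1 rpm = 0.10471976 rad/s, so 719.7 rpm = 719.7 * 0.10471976 = 75.366808 rad/s. Combine: 1.4117968 rad / 75.366808 rad/s = 0.018732342 s. 1 minute = 60 s, so 0.018732342 s = 0.018732342 / 60 = 0.0003122057 minute ≈ 0.0003122 minute (4 s.f.).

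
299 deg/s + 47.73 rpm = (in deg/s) 1 deg/s = 0.017453293 rad/s, so 299 deg/s = 299 * 0.017453293 = 5.2185345 rad/s. 1 rpm = 0.10471976 rad/s, so 47.73 rpm = 47.73 * 0.10471976 = 4.9982739 rad/s. Sum: 5.2185345 + 4.9982739 = 10.216808 rad/s. 1 deg/s = 0.017453293 rad/s, so 10.216808 rad/s = 10.216808 / 0.017453293 = 585.38 deg/s ≈ 585.4 deg/s (4 s.f.). Final answer: 585.4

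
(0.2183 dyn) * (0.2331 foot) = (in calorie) 1 dyn = 1e-05 N, so 0.2183 dyn = 0.2183 * 1e-05 = 2.183e-06 N. 1 foot = 0.3048 m, so 0.2331 foot = 0.2331 * 0.3048 = 0.07104888 m. Combine: 2.183e-06 N * 0.07104888 m = 1.5509971e-07 J. 1 calorie = 4.184 J, so 1.5509971e-07 J = 1.5509971e-07 / 4.184 = 3.7069719e-08 calorie ≈ 3.707e-08 calorie (4 s.f.). Final answer: 3.707e-08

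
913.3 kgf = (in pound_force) 2013. Check: 1 kgf = 9.80665 N, so 913.3 kgf = 913.3 * 9.80665 = 8956.4134 N. 1 pound_force = 4.4482216 N, so 8956.4134 N = 8956.4134 / 4.4482216 = 2013.4818 pound_force ≈ 2013 pound_force (4 s.f.).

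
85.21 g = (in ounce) 1 g = 0.001 kg, so 85.21 g = 85.21 * 0.001 = 0.08521 kg. 1 ounce = 0.028349523 kg, so 0.08521 kg = 0.08521 / 0.028349523 = 3.0056943 ounce ≈ 3.006 ounce (4 s.f.). Final answer: 3.006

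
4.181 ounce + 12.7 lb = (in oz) 207.4. Check: 1 ounce = 0.028349523 kg, so 4.181 ounce = 4.181 * 0.028349523 = 0.11852936 kg. 1 lb = 0.45359237 kg, so 12.7 lb = 12.7 * 0.45359237 = 5.7606231 kg. Sum: 0.11852936 + 5.7606231 = 5.8791525 kg. 1 oz = 0.028349523 kg, so 5.8791525 kg = 5.8791525 / 0.028349523 = 207.381 oz ≈ 207.4 oz (4 s.f.).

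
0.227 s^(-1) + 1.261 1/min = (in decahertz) 0.227 s^(-1) = 0.227 Hz. 1 1/min = 0.016666667 Hz, so 1.261 1/min = 1.261 * 0.016666667 = 0.021016667 Hz. Sum: 0.227 + 0.021016667 = 0.24801667 Hz. 1 decahertz = 10 Hz, so 0.24801667 Hz = 0.24801667 / 10 = 0.024801667 decahertz ≈ 0.0248 decahertz (4 s.f.). Final answer: 0.0248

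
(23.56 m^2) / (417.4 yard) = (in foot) 23.56 m^2 is already in m^2. 1 yard = 0.9144 m, so 417.4 yard = 417.4 * 0.9144 = 381.67056 m. Combine: 23.56 m^2 / 381.67056 m = 0.061728628 m. 1 foot = 0.3048 m, so 0.061728628 m = 0.061728628 / 0.3048 = 0.20252175 foot ≈ 0.2025 foot (4 s.f.). Final answer: 0.2025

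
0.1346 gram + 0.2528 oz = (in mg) 7301. Check: 1 gram = 0.001 kg, so 0.1346 gram = 0.1346 * 0.001 = 0.0001346 kg. 1 oz = 0.028349523 kg, so 0.2528 oz = 0.2528 * 0.028349523 = 0.0071667594 kg. Sum: 0.0001346 + 0.0071667594 = 0.0073013594 kg. 1 mg = 1e-06 kg, so 0.0073013594 kg = 0.0073013594 / 1e-06 = 7301.3594 mg ≈ 7301 mg (4 s.f.).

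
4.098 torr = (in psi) 1 torr = 133.32237 Pa, so 4.098 torr = 4.098 * 133.32237 = 546.35507 Pa. 1 psi = 6894.7573 Pa, so 546.35507 Pa = 546.35507 / 6894.7573 = 0.079242103 psi ≈ 0.07924 psi (4 s.f.). Final answer: 0.07924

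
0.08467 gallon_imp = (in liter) 1 gallon_imp = 0.00454609 m^3, so 0.08467 gallon_imp = 0.08467 * 0.00454609 = 0.00038491744 m^3. 1 liter = 0.001 m^3, so 0.00038491744 m^3 = 0.00038491744 / 0.001 = 0.38491744 liter ≈ 0.3849 liter (4 s.f.). Final answer: 0.3849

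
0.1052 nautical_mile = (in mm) 1.948e+05. Check: 1 nautical_mile = 1852 m, so 0.1052 nautical_mile = 0.1052 * 1852 = 194.8304 m. 1 mm = 0.001 m, so 194.8304 m = 194.8304 / 0.001 = 194830.4 mm ≈ 1.948e+05 mm (4 s.f.).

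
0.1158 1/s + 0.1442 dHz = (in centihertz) 0.1158 1/s = 0.1158 Hz. 1 dHz = 0.1 Hz, so 0.1442 dHz = 0.1442 * 0.1 = 0.01442 Hz. Sum: 0.1158 + 0.01442 = 0.13022 Hz. 1 centihertz = 0.01 Hz, so 0.13022 Hz = 0.13022 / 0.01 = 13.022 centihertz ≈ 13.02 centihertz (4 s.f.). Final answer: 13.02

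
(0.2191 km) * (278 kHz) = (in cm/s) 6.091e+09. Check: 1 km = 1000 m, so 0.2191 km = 0.2191 * 1000 = 219.1 m. 1 kHz = 1000 Hz, so 278 kHz = 278 * 1000 = 278000 Hz. Combine: 219.1 m * 278000 Hz = 60909800 m/s. 1 cm/s = 0.01 m/s, so 60909800 m/s = 60909800 / 0.01 = 6.09098e+09 cm/s ≈ 6.091e+09 cm/s (4 s.f.).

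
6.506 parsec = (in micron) 2.008e+23. Check: 1 parsec = 3.0856776e+16 m, so 6.506 parsec = 6.506 * 3.0856776e+16 = 2.0075418e+17 m. 1 micron = 1e-06 m, so 2.0075418e+17 m = 2.0075418e+17 / 1e-06 = 2.0075418e+23 micron ≈ 2.008e+23 micron (4 s.f.).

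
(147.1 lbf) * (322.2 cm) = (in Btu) 1.998. Check: 1 lbf = 4.4482216 N, so 147.1 lbf = 147.1 * 4.4482216 = 654.3334 N. 1 cm = 0.01 m, so 322.2 cm = 322.2 * 0.01 = 3.222 m. Combine: 654.3334 N * 3.222 m = 2108.2622 J. 1 Btu = 1055.0559 J, so 2108.2622 J = 2108.2622 / 1055.0559 = 1.998247 Btu ≈ 1.998 Btu (4 s.f.).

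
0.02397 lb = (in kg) 1 lb = 0.45359237 kg, so 0.02397 lb = 0.02397 * 0.45359237 = 0.010872609 kg. Result: 0.010872609 kg ≈ 0.01087 kg (4 s.f.). Final answer: 0.01087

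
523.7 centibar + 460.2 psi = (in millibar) 1 centibar = 1000 Pa, so 523.7 centibar = 523.7 * 1000 = 523700 Pa. 1 psi = 6894.7573 Pa, so 460.2 psi = 460.2 * 6894.7573 = 3172967.3 Pa. Sum: 523700 + 3172967.3 = 3696667.3 Pa. 1 millibar = 100 Pa, so 3696667.3 Pa = 3696667.3 / 100 = 36966.673 millibar ≈ 3.697e+04 millibar (4 s.f.). Final answer: 3.697e+04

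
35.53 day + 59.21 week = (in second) 1 day = 86400 s, so 35.53 day = 35.53 * 86400 = 3069792 s. 1 week = 604800 s, so 59.21 week = 59.21 * 604800 = 35810208 s. Sum: 3069792 + 35810208 = 38880000 s. 38880000 s = 38880000 second ≈ 3.888e+07 second (4 s.f.). Final answer: 3.888e+07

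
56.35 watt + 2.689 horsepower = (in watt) 56.35 watt = 56.35 W. 1 horsepower = 745.69987 W, so 2.689 horsepower = 2.689 * 745.69987 = 2005.187 W. Sum: 56.35 + 2005.187 = 2061.537 W. 2061.537 W = 2061.537 watt ≈ 2062 watt (4 s.f.). Final answer: 2062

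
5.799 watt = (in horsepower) 5.799 watt = 5.799 W. 1 horsepower = 745.69987 W, so 5.799 W = 5.799 / 745.69987 = 0.0077765871 horsepower ≈ 0.007777 horsepower (4 s.f.). Final answer: 0.007777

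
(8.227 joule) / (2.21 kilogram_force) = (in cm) 37.96. Check: 8.227 joule = 8.227 J. 1 kilogram_force = 9.80665 N, so 2.21 kilogram_force = 2.21 * 9.80665 = 21.672696 N. Combine: 8.227 J / 21.672696 N = 0.37960205 m. 1 cm = 0.01 m, so 0.37960205 m = 0.37960205 / 0.01 = 37.960205 cm ≈ 37.96 cm (4 s.f.).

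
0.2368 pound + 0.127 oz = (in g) 111. Check: 1 pound = 0.45359237 kg, so 0.2368 pound = 0.2368 * 0.45359237 = 0.10741067 kg. 1 oz = 0.028349523 kg, so 0.127 oz = 0.127 * 0.028349523 = 0.0036003894 kg. Sum: 0.10741067 + 0.0036003894 = 0.11101106 kg. 1 g = 0.001 kg, so 0.11101106 kg = 0.11101106 / 0.001 = 111.01106 g ≈ 111 g (4 s.f.).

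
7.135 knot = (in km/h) 13.21. Check: 1 knot = 0.51444444 m/s, so 7.135 knot = 7.135 * 0.51444444 = 3.6705611 m/s. 1 km/h = 0.27777778 m/s, so 3.6705611 m/s = 3.6705611 / 0.27777778 = 13.21402 km/h ≈ 13.21 km/h (4 s.f.).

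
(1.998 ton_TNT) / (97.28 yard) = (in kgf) 9.583e+06. Check: 1 ton_TNT = 4.184e+09 J, so 1.998 ton_TNT = 1.998 * 4.184e+09 = 8.359632e+09 J. 1 yard = 0.9144 m, so 97.28 yard = 97.28 * 0.9144 = 88.952832 m. Combine: 8.359632e+09 J / 88.952832 m = 93978256 N. 1 kgf = 9.80665 N, so 93978256 N = 93978256 / 9.80665 = 9583115.1 kgf ≈ 9.583e+06 kgf (4 s.f.).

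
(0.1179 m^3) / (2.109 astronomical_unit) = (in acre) 9.234e-17. Check: 0.1179 m^3 is already in m^3. 1 astronomical_unit = 1.4959787e+11 m, so 2.109 astronomical_unit = 2.109 * 1.4959787e+11 = 3.1550191e+11 m. Combine: 0.1179 m^3 / 3.1550191e+11 m = 3.7369029e-13 m^2. 1 acre = 4046.8564 m^2, so 3.7369029e-13 m^2 = 3.7369029e-13 / 4046.8564 = 9.2340882e-17 acre ≈ 9.234e-17 acre (4 s.f.).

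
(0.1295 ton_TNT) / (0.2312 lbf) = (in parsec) 1 ton_TNT = 4.184e+09 J, so 0.1295 ton_TNT = 0.1295 * 4.184e+09 = 5.41828e+08 J. 1 lbf = 4.4482216 N, so 0.2312 lbf = 0.2312 * 4.4482216 = 1.0284288 N. Combine: 5.41828e+08 J / 1.0284288 N = 5.2685026e+08 m. 1 parsec = 3.0856776e+16 m, so 5.2685026e+08 m = 5.2685026e+08 / 3.0856776e+16 = 1.7074054e-08 parsec ≈ 1.707e-08 parsec (4 s.f.). Final answer: 1.707e-08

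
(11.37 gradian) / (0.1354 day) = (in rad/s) 1 gradian = 0.015707963 rad, so 11.37 gradian = 11.37 * 0.015707963 = 0.17859954 rad. 1 day = 86400 s, so 0.1354 day = 0.1354 * 86400 = 11698.56 s. Combine: 0.17859954 rad / 11698.56 s = 1.5266797e-05 rad/s. Result: 1.5266797e-05 rad/s ≈ 1.527e-05 rad/s (4 s.f.). Final answer: 1.527e-05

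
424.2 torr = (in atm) 0.5582. Check: 1 torr = 133.32237 Pa, so 424.2 torr = 424.2 * 133.32237 = 56555.349 Pa. 1 atm = 101325 Pa, so 56555.349 Pa = 56555.349 / 101325 = 0.55815789 atm ≈ 0.5582 atm (4 s.f.).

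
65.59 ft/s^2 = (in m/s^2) 1 ft/s^2 = 0.3048 m/s^2, so 65.59 ft/s^2 = 65.59 * 0.3048 = 19.991832 m/s^2. Result: 19.991832 m/s^2 ≈ 19.99 m/s^2 (4 s.f.). Final answer: 19.99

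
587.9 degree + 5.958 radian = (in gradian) 1 degree = 0.017453293 rad, so 587.9 degree = 587.9 * 0.017453293 = 10.260791 rad. 5.958 radian = 5.958 rad. Sum: 10.260791 + 5.958 = 16.218791 rad. 1 gradian = 0.015707963 rad, so 16.218791 rad = 16.218791 / 0.015707963 = 1032.5203 gradian ≈ 1033 gradian (4 s.f.). Final answer: 1033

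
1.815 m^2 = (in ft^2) 1 ft^2 = 0.09290304 m^2, so 1.815 m^2 = 1.815 / 0.09290304 = 19.536497 ft^2 ≈ 19.54 ft^2 (4 s.f.). Final answer: 19.54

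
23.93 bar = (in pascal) 2.393e+06. Check: 1 bar = 100000 Pa, so 23.93 bar = 23.93 * 100000 = 2393000 Pa. 2393000 Pa = 2393000 pascal ≈ 2.393e+06 pascal (4 s.f.).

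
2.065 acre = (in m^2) 8357. Check: 1 acre = 4046.8564 m^2, so 2.065 acre = 2.065 * 4046.8564 = 8356.7585 m^2. Result: 8356.7585 m^2 ≈ 8357 m^2 (4 s.f.).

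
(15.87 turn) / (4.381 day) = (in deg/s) 0.01509. Check: 1 turn = 6.2831853 rad, so 15.87 turn = 15.87 * 6.2831853 = 99.714151 rad. 1 day = 86400 s, so 4.381 day = 4.381 * 86400 = 378518.4 s. Combine: 99.714151 rad / 378518.4 s = 0.00026343277 rad/s. 1 deg/s = 0.017453293 rad/s, so 0.00026343277 rad/s = 0.00026343277 / 0.017453293 = 0.015093586 deg/s ≈ 0.01509 deg/s (4 s.f.).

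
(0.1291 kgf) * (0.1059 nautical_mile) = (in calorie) 1 kgf = 9.80665 N, so 0.1291 kgf = 0.1291 * 9.80665 = 1.2660385 N. 1 nautical_mile = 1852 m, so 0.1059 nautical_mile = 0.1059 * 1852 = 196.1268 m. Combine: 1.2660385 N * 196.1268 m = 248.30408 J. 1 calorie = 4.184 J, so 248.30408 J = 248.30408 / 4.184 = 59.3461 calorie ≈ 59.35 calorie (4 s.f.). Final answer: 59.35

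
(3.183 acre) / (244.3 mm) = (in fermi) 5.273e+19. Check: 1 acre = 4046.8564 m^2, so 3.183 acre = 3.183 * 4046.8564 = 12881.144 m^2. 1 mm = 0.001 m, so 244.3 mm = 244.3 * 0.001 = 0.2443 m. Combine: 12881.144 m^2 / 0.2443 m = 52726.746 m. 1 fermi = 1e-15 m, so 52726.746 m = 52726.746 / 1e-15 = 5.2726746e+19 fermi ≈ 5.273e+19 fermi (4 s.f.).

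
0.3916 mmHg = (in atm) 0.0005153. Check: 1 mmHg = 133.32237 Pa, so 0.3916 mmHg = 0.3916 * 133.32237 = 52.209039 Pa. 1 atm = 101325 Pa, so 52.209039 Pa = 52.209039 / 101325 = 0.00051526316 atm ≈ 0.0005153 atm (4 s.f.).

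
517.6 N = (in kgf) 52.78. Check: 1 kgf = 9.80665 N, so 517.6 N = 517.6 / 9.80665 = 52.780511 kgf ≈ 52.78 kgf (4 s.f.).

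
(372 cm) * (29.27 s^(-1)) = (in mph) 243.6. Check: 1 cm = 0.01 m, so 372 cm = 372 * 0.01 = 3.72 m. 29.27 s^(-1) = 29.27 Hz. Combine: 3.72 m * 29.27 Hz = 108.8844 m/s. 1 mph = 0.44704 m/s, so 108.8844 m/s = 108.8844 / 0.44704 = 243.56747 mph ≈ 243.6 mph (4 s.f.).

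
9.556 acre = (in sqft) 4.163e+05. Check: 1 acre = 4046.8564 m^2, so 9.556 acre = 9.556 * 4046.8564 = 38671.76 m^2. 1 sqft = 0.09290304 m^2, so 38671.76 m^2 = 38671.76 / 0.09290304 = 416259.36 sqft ≈ 4.163e+05 sqft (4 s.f.).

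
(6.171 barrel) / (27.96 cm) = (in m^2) 3.509. Check: 1 barrel = 0.15898729 m^3, so 6.171 barrel = 6.171 * 0.15898729 = 0.9811106 m^3. 1 cm = 0.01 m, so 27.96 cm = 27.96 * 0.01 = 0.2796 m. Combine: 0.9811106 m^3 / 0.2796 m = 3.5089792 m^2. Result: 3.5089792 m^2 ≈ 3.509 m^2 (4 s.f.).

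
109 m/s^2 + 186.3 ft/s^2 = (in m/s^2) 109 m/s^2 is already in m/s^2. 1 ft/s^2 = 0.3048 m/s^2, so 186.3 ft/s^2 = 186.3 * 0.3048 = 56.78424 m/s^2. Sum: 109 + 56.78424 = 165.78424 m/s^2. Result: 165.78424 m/s^2 ≈ 165.8 m/s^2 (4 s.f.). Final answer: 165.8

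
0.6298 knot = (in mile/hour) 1 knot = 0.51444444 m/s, so 0.6298 knot = 0.6298 * 0.51444444 = 0.32399711 m/s. 1 mile/hour = 0.44704 m/s, so 0.32399711 m/s = 0.32399711 / 0.44704 = 0.7247609 mile/hour ≈ 0.7248 mile/hour (4 s.f.). Final answer: 0.7248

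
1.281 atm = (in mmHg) 1 atm = 101325 Pa, so 1.281 atm = 1.281 * 101325 = 129797.32 Pa. 1 mmHg = 133.32237 Pa, so 129797.32 Pa = 129797.32 / 133.32237 = 973.56 mmHg ≈ 973.6 mmHg (4 s.f.). Final answer: 973.6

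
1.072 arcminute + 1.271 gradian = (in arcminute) 1 arcminute = 0.00029088821 rad, so 1.072 arcminute = 1.072 * 0.00029088821 = 0.00031183216 rad. 1 gradian = 0.015707963 rad, so 1.271 gradian = 1.271 * 0.015707963 = 0.019964821 rad. Sum: 0.00031183216 + 0.019964821 = 0.020276653 rad. 1 arcminute = 0.00029088821 rad, so 0.020276653 rad = 0.020276653 / 0.00029088821 = 69.706 arcminute ≈ 69.71 arcminute (4 s.f.). Final answer: 69.71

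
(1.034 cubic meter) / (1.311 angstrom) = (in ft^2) 1.034 cubic meter = 1.034 m^3. 1 angstrom = 1e-10 m, so 1.311 angstrom = 1.311 * 1e-10 = 1.311e-10 m. Combine: 1.034 m^3 / 1.311e-10 m = 7.8871091e+09 m^2. 1 ft^2 = 0.09290304 m^2, so 7.8871091e+09 m^2 = 7.8871091e+09 / 0.09290304 = 8.4896136e+10 ft^2 ≈ 8.49e+10 ft^2 (4 s.f.). Final answer: 8.49e+10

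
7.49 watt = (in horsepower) 7.49 watt = 7.49 W. 1 horsepower = 745.69987 W, so 7.49 W = 7.49 / 745.69987 = 0.010044255 horsepower ≈ 0.01004 horsepower (4 s.f.). Final answer: 0.01004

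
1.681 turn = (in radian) 1 turn = 6.2831853 rad, so 1.681 turn = 1.681 * 6.2831853 = 10.562035 rad. 10.562035 rad = 10.562035 radian ≈ 10.56 radian (4 s.f.). Final answer: 10.56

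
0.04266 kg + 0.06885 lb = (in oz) 2.606. Check: 0.04266 kg is already in kg. 1 lb = 0.45359237 kg, so 0.06885 lb = 0.06885 * 0.45359237 = 0.031229835 kg. Sum: 0.04266 + 0.031229835 = 0.073889835 kg. 1 oz = 0.028349523 kg, so 0.073889835 kg = 0.073889835 / 0.028349523 = 2.6063872 oz ≈ 2.606 oz (4 s.f.).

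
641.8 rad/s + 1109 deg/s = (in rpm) 641.8 rad/s is already in rad/s. 1 deg/s = 0.017453293 rad/s, so 1109 deg/s = 1109 * 0.017453293 = 19.355701 rad/s. Sum: 641.8 + 19.355701 = 661.1557 rad/s. 1 rpm = 0.10471976 rad/s, so 661.1557 rad/s = 661.1557 / 0.10471976 = 6313.5719 rpm ≈ 6314 rpm (4 s.f.). Final answer: 6314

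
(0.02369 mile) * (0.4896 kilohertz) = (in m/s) 1.867e+04. Check: 1 mile = 1609.344 m, so 0.02369 mile = 0.02369 * 1609.344 = 38.125359 m. 1 kilohertz = 1000 Hz, so 0.4896 kilohertz = 0.4896 * 1000 = 489.6 Hz. Combine: 38.125359 m * 489.6 Hz = 18666.176 m/s. Result: 18666.176 m/s ≈ 1.867e+04 m/s (4 s.f.).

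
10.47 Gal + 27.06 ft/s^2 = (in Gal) 1 Gal = 0.01 m/s^2, so 10.47 Gal = 10.47 * 0.01 = 0.1047 m/s^2. 1 ft/s^2 = 0.3048 m/s^2, so 27.06 ft/s^2 = 27.06 * 0.3048 = 8.247888 m/s^2. Sum: 0.1047 + 8.247888 = 8.352588 m/s^2. 1 Gal = 0.01 m/s^2, so 8.352588 m/s^2 = 8.352588 / 0.01 = 835.2588 Gal ≈ 835.3 Gal (4 s.f.). Final answer: 835.3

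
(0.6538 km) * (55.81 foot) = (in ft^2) 1.197e+05. Check: 1 km = 1000 m, so 0.6538 km = 0.6538 * 1000 = 653.8 m. 1 foot = 0.3048 m, so 55.81 foot = 55.81 * 0.3048 = 17.010888 m. Combine: 653.8 m * 17.010888 m = 11121.719 m^2. 1 ft^2 = 0.09290304 m^2, so 11121.719 m^2 = 11121.719 / 0.09290304 = 119713.18 ft^2 ≈ 1.197e+05 ft^2 (4 s.f.).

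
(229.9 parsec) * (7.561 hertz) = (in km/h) 1 parsec = 3.0856776e+16 m, so 229.9 parsec = 229.9 * 3.0856776e+16 = 7.0939728e+18 m. 7.561 hertz = 7.561 Hz. Combine: 7.0939728e+18 m * 7.561 Hz = 5.3637528e+19 m/s. 1 km/h = 0.27777778 m/s, so 5.3637528e+19 m/s = 5.3637528e+19 / 0.27777778 = 1.930951e+20 km/h ≈ 1.931e+20 km/h (4 s.f.). Final answer: 1.931e+20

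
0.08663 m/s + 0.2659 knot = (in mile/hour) 0.4998. Check: 0.08663 m/s is already in m/s. 1 knot = 0.51444444 m/s, so 0.2659 knot = 0.2659 * 0.51444444 = 0.13679078 m/s. Sum: 0.08663 + 0.13679078 = 0.22342078 m/s. 1 mile/hour = 0.44704 m/s, so 0.22342078 m/s = 0.22342078 / 0.44704 = 0.49977805 mile/hour ≈ 0.4998 mile/hour (4 s.f.).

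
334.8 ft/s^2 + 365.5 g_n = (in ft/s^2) 1.209e+04. Check: 1 ft/s^2 = 0.3048 m/s^2, so 334.8 ft/s^2 = 334.8 * 0.3048 = 102.04704 m/s^2. 1 g_n = 9.80665 m/s^2, so 365.5 g_n = 365.5 * 9.80665 = 3584.3306 m/s^2. Sum: 102.04704 + 3584.3306 = 3686.3776 m/s^2. 1 ft/s^2 = 0.3048 m/s^2, so 3686.3776 m/s^2 = 3686.3776 / 0.3048 = 12094.415 ft/s^2 ≈ 1.209e+04 ft/s^2 (4 s.f.).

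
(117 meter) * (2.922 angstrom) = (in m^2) 117 meter = 117 m. 1 angstrom = 1e-10 m, so 2.922 angstrom = 2.922 * 1e-10 = 2.922e-10 m. Combine: 117 m * 2.922e-10 m = 3.41874e-08 m^2. Result: 3.41874e-08 m^2 ≈ 3.419e-08 m^2 (4 s.f.). Final answer: 3.419e-08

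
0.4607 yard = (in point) 1 yard = 0.9144 m, so 0.4607 yard = 0.4607 * 0.9144 = 0.42126408 m. 1 point = 0.00035277778 m, so 0.42126408 m = 0.42126408 / 0.00035277778 = 1194.1344 point ≈ 1194 point (4 s.f.). Final answer: 1194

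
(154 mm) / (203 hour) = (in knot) 1 mm = 0.001 m, so 154 mm = 154 * 0.001 = 0.154 m. 1 hour = 3600 s, so 203 hour = 203 * 3600 = 730800 s. Combine: 0.154 m / 730800 s = 2.1072797e-07 m/s. 1 knot = 0.51444444 m/s, so 2.1072797e-07 m/s = 2.1072797e-07 / 0.51444444 = 4.096224e-07 knot ≈ 4.096e-07 knot (4 s.f.). Final answer: 4.096e-07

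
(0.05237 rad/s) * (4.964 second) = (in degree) 14.89. Check: 0.05237 rad/s is already in rad/s. 4.964 second = 4.964 s. Combine: 0.05237 rad/s * 4.964 s = 0.25996468 rad. 1 degree = 0.017453293 rad, so 0.25996468 rad = 0.25996468 / 0.017453293 = 14.894879 degree ≈ 14.89 degree (4 s.f.).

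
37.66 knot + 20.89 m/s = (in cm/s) 1 knot = 0.51444444 m/s, so 37.66 knot = 37.66 * 0.51444444 = 19.373978 m/s. 20.89 m/s is already in m/s. Sum: 19.373978 + 20.89 = 40.263978 m/s. 1 cm/s = 0.01 m/s, so 40.263978 m/s = 40.263978 / 0.01 = 4026.3978 cm/s ≈ 4026 cm/s (4 s.f.). Final answer: 4026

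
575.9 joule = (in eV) 575.9 joule = 575.9 J. 1 eV = 1.6021766e-19 J, so 575.9 J = 575.9 / 1.6021766e-19 = 3.5944851e+21 eV ≈ 3.594e+21 eV (4 s.f.). Final answer: 3.594e+21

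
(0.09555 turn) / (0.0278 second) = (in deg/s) 1237. Check: 1 turn = 6.2831853 rad, so 0.09555 turn = 0.09555 * 6.2831853 = 0.60035836 rad. 0.0278 second = 0.0278 s. Combine: 0.60035836 rad / 0.0278 s = 21.595624 rad/s. 1 deg/s = 0.017453293 rad/s, so 21.595624 rad/s = 21.595624 / 0.017453293 = 1237.3381 deg/s ≈ 1237 deg/s (4 s.f.).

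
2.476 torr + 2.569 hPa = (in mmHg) 4.403. Check: 1 torr = 133.32237 Pa, so 2.476 torr = 2.476 * 133.32237 = 330.10618 Pa. 1 hPa = 100 Pa, so 2.569 hPa = 2.569 * 100 = 256.9 Pa. Sum: 330.10618 + 256.9 = 587.00618 Pa. 1 mmHg = 133.32237 Pa, so 587.00618 Pa = 587.00618 / 133.32237 = 4.4029085 mmHg ≈ 4.403 mmHg (4 s.f.).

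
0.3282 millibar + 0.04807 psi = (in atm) 0.003595. Check: 1 millibar = 100 Pa, so 0.3282 millibar = 0.3282 * 100 = 32.82 Pa. 1 psi = 6894.7573 Pa, so 0.04807 psi = 0.04807 * 6894.7573 = 331.43098 Pa. Sum: 32.82 + 331.43098 = 364.25098 Pa. 1 atm = 101325 Pa, so 364.25098 Pa = 364.25098 / 101325 = 0.0035948777 atm ≈ 0.003595 atm (4 s.f.).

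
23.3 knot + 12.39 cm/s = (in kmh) 43.6. Check: 1 knot = 0.51444444 m/s, so 23.3 knot = 23.3 * 0.51444444 = 11.986556 m/s. 1 cm/s = 0.01 m/s, so 12.39 cm/s = 12.39 * 0.01 = 0.1239 m/s. Sum: 11.986556 + 0.1239 = 12.110456 m/s. 1 kmh = 0.27777778 m/s, so 12.110456 m/s = 12.110456 / 0.27777778 = 43.59764 kmh ≈ 43.6 kmh (4 s.f.).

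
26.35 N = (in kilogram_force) 2.687. Check: 1 kilogram_force = 9.80665 N, so 26.35 N = 26.35 / 9.80665 = 2.6869522 kilogram_force ≈ 2.687 kilogram_force (4 s.f.).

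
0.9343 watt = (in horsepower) 0.9343 watt = 0.9343 W. 1 horsepower = 745.69987 W, so 0.9343 W = 0.9343 / 745.69987 = 0.0012529169 horsepower ≈ 0.001253 horsepower (4 s.f.). Final answer: 0.001253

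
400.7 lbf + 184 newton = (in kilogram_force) 1 lbf = 4.4482216 N, so 400.7 lbf = 400.7 * 4.4482216 = 1782.4024 N. 184 newton = 184 N. Sum: 1782.4024 + 184 = 1966.4024 N. 1 kilogram_force = 9.80665 N, so 1966.4024 N = 1966.4024 / 9.80665 = 200.51724 kilogram_force ≈ 200.5 kilogram_force (4 s.f.). Final answer: 200.5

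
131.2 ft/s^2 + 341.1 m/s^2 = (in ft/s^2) 1250. Check: 1 ft/s^2 = 0.3048 m/s^2, so 131.2 ft/s^2 = 131.2 * 0.3048 = 39.98976 m/s^2. 341.1 m/s^2 is already in m/s^2. Sum: 39.98976 + 341.1 = 381.08976 m/s^2. 1 ft/s^2 = 0.3048 m/s^2, so 381.08976 m/s^2 = 381.08976 / 0.3048 = 1250.2945 ft/s^2 ≈ 1250 ft/s^2 (4 s.f.).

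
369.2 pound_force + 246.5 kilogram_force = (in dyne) 4.06e+08. Check: 1 pound_force = 4.4482216 N, so 369.2 pound_force = 369.2 * 4.4482216 = 1642.2834 N. 1 kilogram_force = 9.80665 N, so 246.5 kilogram_force = 246.5 * 9.80665 = 2417.3392 N. Sum: 1642.2834 + 2417.3392 = 4059.6226 N. 1 dyne = 1e-05 N, so 4059.6226 N = 4059.6226 / 1e-05 = 4.0596226e+08 dyne ≈ 4.06e+08 dyne (4 s.f.).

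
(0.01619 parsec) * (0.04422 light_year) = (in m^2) 2.09e+29. Check: 1 parsec = 3.0856776e+16 m, so 0.01619 parsec = 0.01619 * 3.0856776e+16 = 4.995712e+14 m. 1 light_year = 9.4607305e+15 m, so 0.04422 light_year = 0.04422 * 9.4607305e+15 = 4.183535e+14 m. Combine: 4.995712e+14 m * 4.183535e+14 m = 2.0899736e+29 m^2. Result: 2.0899736e+29 m^2 ≈ 2.09e+29 m^2 (4 s.f.).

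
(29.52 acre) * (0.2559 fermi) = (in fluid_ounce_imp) 1 acre = 4046.8564 m^2, so 29.52 acre = 29.52 * 4046.8564 = 119463.2 m^2. 1 fermi = 1e-15 m, so 0.2559 fermi = 0.2559 * 1e-15 = 2.559e-16 m. Combine: 119463.2 m^2 * 2.559e-16 m = 3.0570633e-11 m^3. 1 fluid_ounce_imp = 2.8413063e-05 m^3, so 3.0570633e-11 m^3 = 3.0570633e-11 / 2.8413063e-05 = 1.0759359e-06 fluid_ounce_imp ≈ 1.076e-06 fluid_ounce_imp (4 s.f.). Final answer: 1.076e-06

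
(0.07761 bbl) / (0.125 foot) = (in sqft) 1 bbl = 0.15898729 m^3, so 0.07761 bbl = 0.07761 * 0.15898729 = 0.012339004 m^3. 1 foot = 0.3048 m, so 0.125 foot = 0.125 * 0.3048 = 0.0381 m. Combine: 0.012339004 m^3 / 0.0381 m = 0.32385837 m^2. 1 sqft = 0.09290304 m^2, so 0.32385837 m^2 = 0.32385837 / 0.09290304 = 3.4859825 sqft ≈ 3.486 sqft (4 s.f.). Final answer: 3.486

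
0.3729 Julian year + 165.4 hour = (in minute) 2.061e+05. Check: 1 Julian year = 31557600 s, so 0.3729 Julian year = 0.3729 * 31557600 = 11767829 s. 1 hour = 3600 s, so 165.4 hour = 165.4 * 3600 = 595440 s. Sum: 11767829 + 595440 = 12363269 s. 1 minute = 60 s, so 12363269 s = 12363269 / 60 = 206054.48 minute ≈ 2.061e+05 minute (4 s.f.).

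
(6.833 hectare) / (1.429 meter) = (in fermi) 4.782e+19. Check: 1 hectare = 10000 m^2, so 6.833 hectare = 6.833 * 10000 = 68330 m^2. 1.429 meter = 1.429 m. Combine: 68330 m^2 / 1.429 m = 47816.655 m. 1 fermi = 1e-15 m, so 47816.655 m = 47816.655 / 1e-15 = 4.7816655e+19 fermi ≈ 4.782e+19 fermi (4 s.f.).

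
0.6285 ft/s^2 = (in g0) 0.01953. Check: 1 ft/s^2 = 0.3048 m/s^2, so 0.6285 ft/s^2 = 0.6285 * 0.3048 = 0.1915668 m/s^2. 1 g0 = 9.80665 m/s^2, so 0.1915668 m/s^2 = 0.1915668 / 9.80665 = 0.019534377 g0 ≈ 0.01953 g0 (4 s.f.).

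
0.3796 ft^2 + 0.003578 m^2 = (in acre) 9.599e-06. Check: 1 ft^2 = 0.09290304 m^2, so 0.3796 ft^2 = 0.3796 * 0.09290304 = 0.035265994 m^2. 0.003578 m^2 is already in m^2. Sum: 0.035265994 + 0.003578 = 0.038843994 m^2. 1 acre = 4046.8564 m^2, so 0.038843994 m^2 = 0.038843994 / 4046.8564 = 9.59856e-06 acre ≈ 9.599e-06 acre (4 s.f.).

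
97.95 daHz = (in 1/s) 1 daHz = 10 Hz, so 97.95 daHz = 97.95 * 10 = 979.5 Hz. 979.5 Hz = 979.5 1/s. Final answer: 979.5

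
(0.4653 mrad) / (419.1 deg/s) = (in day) 7.362e-10. Check: 1 mrad = 0.001 rad, so 0.4653 mrad = 0.4653 * 0.001 = 0.0004653 rad. 1 deg/s = 0.017453293 rad/s, so 419.1 deg/s = 419.1 * 0.017453293 = 7.3146749 rad/s. Combine: 0.0004653 rad / 7.3146749 rad/s = 6.361185e-05 s. 1 day = 86400 s, so 6.361185e-05 s = 6.361185e-05 / 86400 = 7.3624826e-10 day ≈ 7.362e-10 day (4 s.f.).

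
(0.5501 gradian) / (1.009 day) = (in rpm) 1 gradian = 0.015707963 rad, so 0.5501 gradian = 0.5501 * 0.015707963 = 0.0086409506 rad. 1 day = 86400 s, so 1.009 day = 1.009 * 86400 = 87177.6 s. Combine: 0.0086409506 rad / 87177.6 s = 9.9118932e-08 rad/s. 1 rpm = 0.10471976 rad/s, so 9.9118932e-08 rad/s = 9.9118932e-08 / 0.10471976 = 9.4651608e-07 rpm ≈ 9.465e-07 rpm (4 s.f.). Final answer: 9.465e-07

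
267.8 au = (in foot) 1 au = 1.4959787e+11 m, so 267.8 au = 267.8 * 1.4959787e+11 = 4.006231e+13 m. 1 foot = 0.3048 m, so 4.006231e+13 m = 4.006231e+13 / 0.3048 = 1.3143802e+14 foot ≈ 1.314e+14 foot (4 s.f.). Final answer: 1.314e+14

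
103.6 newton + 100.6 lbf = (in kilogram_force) 56.2. Check: 103.6 newton = 103.6 N. 1 lbf = 4.4482216 N, so 100.6 lbf = 100.6 * 4.4482216 = 447.49109 N. Sum: 103.6 + 447.49109 = 551.09109 N. 1 kilogram_force = 9.80665 N, so 551.09109 N = 551.09109 / 9.80665 = 56.195652 kilogram_force ≈ 56.2 kilogram_force (4 s.f.).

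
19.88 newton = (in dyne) 1.988e+06. Check: 19.88 newton = 19.88 N. 1 dyne = 1e-05 N, so 19.88 N = 19.88 / 1e-05 = 1988000 dyne ≈ 1.988e+06 dyne (4 s.f.).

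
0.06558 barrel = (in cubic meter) 0.01043. Check: 1 barrel = 0.15898729 m^3, so 0.06558 barrel = 0.06558 * 0.15898729 = 0.010426387 m^3. 0.010426387 m^3 = 0.010426387 cubic meter ≈ 0.01043 cubic meter (4 s.f.).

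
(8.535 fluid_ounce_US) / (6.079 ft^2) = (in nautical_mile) 1 fluid_ounce_US = 2.957353e-05 m^3, so 8.535 fluid_ounce_US = 8.535 * 2.957353e-05 = 0.00025241007 m^3. 1 ft^2 = 0.09290304 m^2, so 6.079 ft^2 = 6.079 * 0.09290304 = 0.56475758 m^2. Combine: 0.00025241007 m^3 / 0.56475758 m^2 = 0.00044693526 m. 1 nautical_mile = 1852 m, so 0.00044693526 m = 0.00044693526 / 1852 = 2.4132573e-07 nautical_mile ≈ 2.413e-07 nautical_mile (4 s.f.). Final answer: 2.413e-07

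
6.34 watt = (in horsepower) 0.008502. Check: 6.34 watt = 6.34 W. 1 horsepower = 745.69987 W, so 6.34 W = 6.34 / 745.69987 = 0.00850208 horsepower ≈ 0.008502 horsepower (4 s.f.).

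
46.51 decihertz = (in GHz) 4.651e-09. Check: 1 decihertz = 0.1 Hz, so 46.51 decihertz = 46.51 * 0.1 = 4.651 Hz. 1 GHz = 1e+09 Hz, so 4.651 Hz = 4.651 / 1e+09 = 4.651e-09 GHz.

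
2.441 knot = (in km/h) 1 knot = 0.51444444 m/s, so 2.441 knot = 2.441 * 0.51444444 = 1.2557589 m/s. 1 km/h = 0.27777778 m/s, so 1.2557589 m/s = 1.2557589 / 0.27777778 = 4.520732 km/h ≈ 4.521 km/h (4 s.f.). Final answer: 4.521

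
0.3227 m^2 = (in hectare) 1 hectare = 10000 m^2, so 0.3227 m^2 = 0.3227 / 10000 = 3.227e-05 hectare. Final answer: 3.227e-05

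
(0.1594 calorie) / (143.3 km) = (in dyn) 0.4654. Check: 1 calorie = 4.184 J, so 0.1594 calorie = 0.1594 * 4.184 = 0.6669296 J. 1 km = 1000 m, so 143.3 km = 143.3 * 1000 = 143300 m. Combine: 0.6669296 J / 143300 m = 4.6540796e-06 N. 1 dyn = 1e-05 N, so 4.6540796e-06 N = 4.6540796e-06 / 1e-05 = 0.46540796 dyn ≈ 0.4654 dyn (4 s.f.).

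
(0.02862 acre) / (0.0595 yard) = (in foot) 6984. Check: 1 acre = 4046.8564 m^2, so 0.02862 acre = 0.02862 * 4046.8564 = 115.82103 m^2. 1 yard = 0.9144 m, so 0.0595 yard = 0.0595 * 0.9144 = 0.0544068 m. Combine: 115.82103 m^2 / 0.0544068 m = 2128.797 m. 1 foot = 0.3048 m, so 2128.797 m = 2128.797 / 0.3048 = 6984.242 foot ≈ 6984 foot (4 s.f.).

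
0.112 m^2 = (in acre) 1 acre = 4046.8564 m^2, so 0.112 m^2 = 0.112 / 4046.8564 = 2.7675803e-05 acre ≈ 2.768e-05 acre (4 s.f.). Final answer: 2.768e-05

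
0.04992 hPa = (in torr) 0.03744. Check: 1 hPa = 100 Pa, so 0.04992 hPa = 0.04992 * 100 = 4.992 Pa. 1 torr = 133.32237 Pa, so 4.992 Pa = 4.992 / 133.32237 = 0.037443079 torr ≈ 0.03744 torr (4 s.f.).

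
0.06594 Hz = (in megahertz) 1 megahertz = 1000000 Hz, so 0.06594 Hz = 0.06594 / 1000000 = 6.594e-08 megahertz. Final answer: 6.594e-08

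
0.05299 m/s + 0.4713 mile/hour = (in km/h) 0.05299 m/s is already in m/s. 1 mile/hour = 0.44704 m/s, so 0.4713 mile/hour = 0.4713 * 0.44704 = 0.21068995 m/s. Sum: 0.05299 + 0.21068995 = 0.26367995 m/s. 1 km/h = 0.27777778 m/s, so 0.26367995 m/s = 0.26367995 / 0.27777778 = 0.94924783 km/h ≈ 0.9492 km/h (4 s.f.). Final answer: 0.9492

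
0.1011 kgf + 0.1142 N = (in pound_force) 1 kgf = 9.80665 N, so 0.1011 kgf = 0.1011 * 9.80665 = 0.99145231 N. 0.1142 N is already in N. Sum: 0.99145231 + 0.1142 = 1.1056523 N. 1 pound_force = 4.4482216 N, so 1.1056523 N = 1.1056523 / 4.4482216 = 0.24856053 pound_force ≈ 0.2486 pound_force (4 s.f.). Final answer: 0.2486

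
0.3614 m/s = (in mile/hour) 0.8084. Check: 1 mile/hour = 0.44704 m/s, so 0.3614 m/s = 0.3614 / 0.44704 = 0.80842878 mile/hour ≈ 0.8084 mile/hour (4 s.f.).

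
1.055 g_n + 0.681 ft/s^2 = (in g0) 1 g_n = 9.80665 m/s^2, so 1.055 g_n = 1.055 * 9.80665 = 10.346016 m/s^2. 1 ft/s^2 = 0.3048 m/s^2, so 0.681 ft/s^2 = 0.681 * 0.3048 = 0.2075688 m/s^2. Sum: 10.346016 + 0.2075688 = 10.553585 m/s^2. 1 g0 = 9.80665 m/s^2, so 10.553585 m/s^2 = 10.553585 / 9.80665 = 1.0761661 g0 ≈ 1.076 g0 (4 s.f.). Final answer: 1.076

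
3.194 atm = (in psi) 1 atm = 101325 Pa, so 3.194 atm = 3.194 * 101325 = 323632.05 Pa. 1 psi = 6894.7573 Pa, so 323632.05 Pa = 323632.05 / 6894.7573 = 46.93886 psi ≈ 46.94 psi (4 s.f.). Final answer: 46.94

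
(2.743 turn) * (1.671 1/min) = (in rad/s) 1 turn = 6.2831853 rad, so 2.743 turn = 2.743 * 6.2831853 = 17.234777 rad. 1 1/min = 0.016666667 Hz, so 1.671 1/min = 1.671 * 0.016666667 = 0.02785 Hz. Combine: 17.234777 rad * 0.02785 Hz = 0.47998855 rad/s. Result: 0.47998855 rad/s ≈ 0.48 rad/s (4 s.f.). Final answer: 0.48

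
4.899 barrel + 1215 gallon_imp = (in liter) 1 barrel = 0.15898729 m^3, so 4.899 barrel = 4.899 * 0.15898729 = 0.77887876 m^3. 1 gallon_imp = 0.00454609 m^3, so 1215 gallon_imp = 1215 * 0.00454609 = 5.5234993 m^3. Sum: 0.77887876 + 5.5234993 = 6.3023781 m^3. 1 liter = 0.001 m^3, so 6.3023781 m^3 = 6.3023781 / 0.001 = 6302.3781 liter ≈ 6302 liter (4 s.f.). Final answer: 6302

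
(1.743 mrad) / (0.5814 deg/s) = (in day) 1.988e-06. Check: 1 mrad = 0.001 rad, so 1.743 mrad = 1.743 * 0.001 = 0.001743 rad. 1 deg/s = 0.017453293 rad/s, so 0.5814 deg/s = 0.5814 * 0.017453293 = 0.010147344 rad/s. Combine: 0.001743 rad / 0.010147344 rad/s = 0.17176908 s. 1 day = 86400 s, so 0.17176908 s = 0.17176908 / 86400 = 1.9880681e-06 day ≈ 1.988e-06 day (4 s.f.).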